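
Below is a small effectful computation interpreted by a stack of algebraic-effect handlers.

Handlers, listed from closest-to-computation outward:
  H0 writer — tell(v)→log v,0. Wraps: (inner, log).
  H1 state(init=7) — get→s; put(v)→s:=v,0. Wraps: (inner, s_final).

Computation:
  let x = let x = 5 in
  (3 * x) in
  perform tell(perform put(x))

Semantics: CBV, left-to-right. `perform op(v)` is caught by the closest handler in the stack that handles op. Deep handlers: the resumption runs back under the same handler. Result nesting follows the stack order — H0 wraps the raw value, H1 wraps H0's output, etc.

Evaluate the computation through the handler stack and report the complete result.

Answer: ((0, (0)), 15)

Step-by-step:
put(15) @ H1 ⇒ s:=15
tell(0) @ H0 ⇒ log+=0
H0 returns (0, (0))
H1 returns ((0, (0)), 15)
= ((0, (0)), 15)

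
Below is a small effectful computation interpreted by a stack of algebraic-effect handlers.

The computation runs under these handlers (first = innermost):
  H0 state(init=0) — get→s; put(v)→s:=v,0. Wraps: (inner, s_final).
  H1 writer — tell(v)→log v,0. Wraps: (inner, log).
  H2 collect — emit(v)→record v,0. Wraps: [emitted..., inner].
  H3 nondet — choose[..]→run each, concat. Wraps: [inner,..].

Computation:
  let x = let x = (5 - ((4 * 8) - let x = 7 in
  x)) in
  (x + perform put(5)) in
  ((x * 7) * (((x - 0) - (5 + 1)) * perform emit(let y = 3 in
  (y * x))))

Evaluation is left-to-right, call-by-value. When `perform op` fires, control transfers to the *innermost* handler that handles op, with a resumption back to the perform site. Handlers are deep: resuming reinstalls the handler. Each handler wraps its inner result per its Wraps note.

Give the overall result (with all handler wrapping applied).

Evaluation trace:
put(5) @ H0 ⇒ s:=5
emit(-60) @ H2 ⇒ out+=-60
H0 returns (0, 5)
H1 returns ((0, 5), ())
H2 returns [-60, ((0, 5), ())]
H3 returns [[-60, ((0, 5), ())]]
= [[-60, ((0, 5), ())]]

Answer: [[-60, ((0, 5), ())]]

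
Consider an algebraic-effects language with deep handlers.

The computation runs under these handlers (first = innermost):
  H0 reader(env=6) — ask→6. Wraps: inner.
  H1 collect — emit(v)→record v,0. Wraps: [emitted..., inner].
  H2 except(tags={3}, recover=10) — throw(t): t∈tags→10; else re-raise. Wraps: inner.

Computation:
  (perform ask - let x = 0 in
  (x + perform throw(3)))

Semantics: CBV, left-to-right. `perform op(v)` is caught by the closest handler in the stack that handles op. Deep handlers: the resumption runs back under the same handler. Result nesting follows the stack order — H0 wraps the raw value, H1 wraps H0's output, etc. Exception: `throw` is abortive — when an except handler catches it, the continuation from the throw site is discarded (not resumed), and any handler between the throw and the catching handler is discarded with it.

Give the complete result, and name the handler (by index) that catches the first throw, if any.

Working:
ask @ H0 ⇒ 6
throw(3) @ H2 caught ⇒ 10
= 10

Answer: 10 ; first throw caught by: H2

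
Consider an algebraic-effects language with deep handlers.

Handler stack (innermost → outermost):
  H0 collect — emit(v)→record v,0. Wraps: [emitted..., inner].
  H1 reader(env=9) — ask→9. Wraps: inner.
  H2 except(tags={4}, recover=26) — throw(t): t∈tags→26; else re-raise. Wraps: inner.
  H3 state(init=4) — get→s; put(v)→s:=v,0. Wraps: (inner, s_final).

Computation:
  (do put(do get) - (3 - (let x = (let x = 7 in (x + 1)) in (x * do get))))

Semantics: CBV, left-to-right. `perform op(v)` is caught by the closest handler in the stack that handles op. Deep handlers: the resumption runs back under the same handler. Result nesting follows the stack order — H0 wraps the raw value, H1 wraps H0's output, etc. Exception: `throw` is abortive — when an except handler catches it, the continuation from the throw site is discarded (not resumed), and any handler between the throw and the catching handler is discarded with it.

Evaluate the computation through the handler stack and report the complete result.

Working:
get @ H3 ⇒ 4
put(4) @ H3 ⇒ s:=4
get @ H3 ⇒ 4
H0 returns [29]
H1 returns [29]
H2 returns [29]
H3 returns ([29], 4)
= ([29], 4)

Answer: ([29], 4)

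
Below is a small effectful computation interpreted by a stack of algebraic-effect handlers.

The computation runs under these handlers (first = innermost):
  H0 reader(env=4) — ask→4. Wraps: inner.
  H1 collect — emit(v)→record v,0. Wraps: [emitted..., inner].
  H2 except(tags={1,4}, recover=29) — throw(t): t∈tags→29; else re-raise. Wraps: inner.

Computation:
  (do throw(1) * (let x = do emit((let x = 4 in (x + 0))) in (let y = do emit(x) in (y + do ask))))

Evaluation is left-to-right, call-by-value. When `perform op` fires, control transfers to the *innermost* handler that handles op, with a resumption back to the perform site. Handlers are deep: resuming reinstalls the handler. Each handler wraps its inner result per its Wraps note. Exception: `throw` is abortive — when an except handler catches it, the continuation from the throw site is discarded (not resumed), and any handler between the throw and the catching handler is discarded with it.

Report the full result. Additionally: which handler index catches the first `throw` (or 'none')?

Answer: 29 ; first throw caught by: H2

Step-by-step:
throw(1) @ H2 caught ⇒ 29
= 29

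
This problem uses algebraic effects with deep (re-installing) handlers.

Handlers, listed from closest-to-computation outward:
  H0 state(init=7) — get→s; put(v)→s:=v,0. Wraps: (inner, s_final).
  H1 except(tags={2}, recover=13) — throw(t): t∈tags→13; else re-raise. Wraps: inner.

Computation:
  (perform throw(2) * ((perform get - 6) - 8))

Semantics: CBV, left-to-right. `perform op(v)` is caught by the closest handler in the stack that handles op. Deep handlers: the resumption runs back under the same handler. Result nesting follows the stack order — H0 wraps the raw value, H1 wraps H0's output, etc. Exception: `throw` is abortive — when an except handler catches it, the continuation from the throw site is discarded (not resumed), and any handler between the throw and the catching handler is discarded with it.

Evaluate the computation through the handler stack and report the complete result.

Answer: 13

Step-by-step:
throw(2) @ H1 caught ⇒ 13
= 13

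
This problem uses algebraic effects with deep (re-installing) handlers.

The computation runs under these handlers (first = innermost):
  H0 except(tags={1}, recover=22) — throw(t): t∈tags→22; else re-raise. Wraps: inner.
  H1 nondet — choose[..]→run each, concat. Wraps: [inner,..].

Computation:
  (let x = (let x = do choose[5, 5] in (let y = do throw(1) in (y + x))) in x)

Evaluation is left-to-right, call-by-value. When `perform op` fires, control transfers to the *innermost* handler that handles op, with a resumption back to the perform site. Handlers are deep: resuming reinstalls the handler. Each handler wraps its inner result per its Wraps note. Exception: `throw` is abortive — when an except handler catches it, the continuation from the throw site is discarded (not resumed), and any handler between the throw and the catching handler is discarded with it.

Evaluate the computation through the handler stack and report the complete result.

Working:
choose[5, 5] @ H1
  branch[0] choose=5:
    throw(1) @ H0 caught ⇒ 22
    H1 returns [22]
  branch[1] choose=5:
    throw(1) @ H0 caught ⇒ 22
    H1 returns [22]
= [22, 22]

Answer: [22, 22]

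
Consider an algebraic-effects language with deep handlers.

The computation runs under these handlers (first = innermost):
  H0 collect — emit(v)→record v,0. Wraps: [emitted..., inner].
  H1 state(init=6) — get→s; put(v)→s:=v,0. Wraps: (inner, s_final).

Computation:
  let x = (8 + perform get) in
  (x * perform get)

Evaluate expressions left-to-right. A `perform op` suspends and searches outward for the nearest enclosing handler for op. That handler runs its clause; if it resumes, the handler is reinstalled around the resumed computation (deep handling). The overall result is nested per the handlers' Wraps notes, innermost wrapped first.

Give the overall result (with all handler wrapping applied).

Answer: ([84], 6)

Evaluation trace:
get @ H1 ⇒ 6
get @ H1 ⇒ 6
H0 returns [84]
H1 returns ([84], 6)
= ([84], 6)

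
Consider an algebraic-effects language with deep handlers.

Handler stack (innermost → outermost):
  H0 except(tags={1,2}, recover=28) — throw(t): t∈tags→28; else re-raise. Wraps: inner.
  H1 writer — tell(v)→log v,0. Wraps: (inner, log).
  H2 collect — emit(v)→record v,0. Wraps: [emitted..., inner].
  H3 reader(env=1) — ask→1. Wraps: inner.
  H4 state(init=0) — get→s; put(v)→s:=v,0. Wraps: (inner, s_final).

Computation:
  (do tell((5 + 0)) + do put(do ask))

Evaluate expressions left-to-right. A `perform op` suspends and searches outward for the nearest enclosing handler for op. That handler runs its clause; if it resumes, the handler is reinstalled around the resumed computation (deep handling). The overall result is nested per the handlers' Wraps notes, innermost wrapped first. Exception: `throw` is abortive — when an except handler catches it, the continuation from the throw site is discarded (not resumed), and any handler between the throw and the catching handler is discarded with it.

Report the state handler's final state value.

Answer: 1

Step-by-step:
tell(5) @ H1 ⇒ log+=5
ask @ H3 ⇒ 1
put(1) @ H4 ⇒ s:=1
H0 returns 0
H1 returns (0, (5))
H2 returns [(0, (5))]
H3 returns [(0, (5))]
H4 returns ([(0, (5))], 1)
= ([(0, (5))], 1)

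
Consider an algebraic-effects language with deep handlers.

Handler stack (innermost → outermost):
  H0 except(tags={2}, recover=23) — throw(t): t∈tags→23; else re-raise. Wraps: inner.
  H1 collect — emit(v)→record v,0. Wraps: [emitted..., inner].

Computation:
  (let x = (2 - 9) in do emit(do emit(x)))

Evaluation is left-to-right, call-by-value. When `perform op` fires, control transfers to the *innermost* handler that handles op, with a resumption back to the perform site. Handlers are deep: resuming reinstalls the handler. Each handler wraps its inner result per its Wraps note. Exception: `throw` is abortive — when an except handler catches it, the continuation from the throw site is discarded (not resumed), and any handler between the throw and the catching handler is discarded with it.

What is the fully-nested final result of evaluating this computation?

Answer: [-7, 0, 0]

Step-by-step:
emit(-7) @ H1 ⇒ out+=-7
emit(0) @ H1 ⇒ out+=0
H0 returns 0
H1 returns [-7, 0, 0]
= [-7, 0, 0]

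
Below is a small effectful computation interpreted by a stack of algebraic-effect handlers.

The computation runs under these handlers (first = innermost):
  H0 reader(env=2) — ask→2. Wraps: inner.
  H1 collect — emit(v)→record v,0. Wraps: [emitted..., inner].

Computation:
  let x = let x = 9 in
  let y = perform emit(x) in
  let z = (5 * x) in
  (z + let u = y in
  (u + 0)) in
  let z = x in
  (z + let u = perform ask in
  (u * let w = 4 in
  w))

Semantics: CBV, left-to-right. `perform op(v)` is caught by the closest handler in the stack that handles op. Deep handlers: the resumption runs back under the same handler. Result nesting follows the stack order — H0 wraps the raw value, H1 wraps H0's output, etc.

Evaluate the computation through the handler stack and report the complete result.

Answer: [9, 53]

Evaluation trace:
emit(9) @ H1 ⇒ out+=9
ask @ H0 ⇒ 2
H0 returns 53
H1 returns [9, 53]
= [9, 53]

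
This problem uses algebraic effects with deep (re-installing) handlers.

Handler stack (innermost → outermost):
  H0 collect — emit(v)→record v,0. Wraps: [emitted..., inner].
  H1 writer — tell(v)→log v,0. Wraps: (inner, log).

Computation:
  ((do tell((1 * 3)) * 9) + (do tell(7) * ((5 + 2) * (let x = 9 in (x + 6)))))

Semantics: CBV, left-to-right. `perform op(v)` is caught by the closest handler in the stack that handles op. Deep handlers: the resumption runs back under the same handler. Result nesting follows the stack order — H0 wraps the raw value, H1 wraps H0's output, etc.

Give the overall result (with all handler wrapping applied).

Step-by-step:
tell(3) @ H1 ⇒ log+=3
tell(7) @ H1 ⇒ log+=7
H0 returns [0]
H1 returns ([0], (3, 7))
= ([0], (3, 7))

Answer: ([0], (3, 7))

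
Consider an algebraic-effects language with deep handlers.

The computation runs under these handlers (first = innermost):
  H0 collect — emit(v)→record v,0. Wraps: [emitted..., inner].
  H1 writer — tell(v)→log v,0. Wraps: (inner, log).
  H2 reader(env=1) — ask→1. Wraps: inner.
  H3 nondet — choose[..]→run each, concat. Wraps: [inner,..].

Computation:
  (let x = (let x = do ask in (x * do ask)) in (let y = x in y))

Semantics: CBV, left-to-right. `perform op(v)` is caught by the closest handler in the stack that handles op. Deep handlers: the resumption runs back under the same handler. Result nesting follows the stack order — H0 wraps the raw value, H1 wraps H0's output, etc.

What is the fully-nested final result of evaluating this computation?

Answer: [([1], ())]

Working:
ask @ H2 ⇒ 1
ask @ H2 ⇒ 1
H0 returns [1]
H1 returns ([1], ())
H2 returns ([1], ())
H3 returns [([1], ())]
= [([1], ())]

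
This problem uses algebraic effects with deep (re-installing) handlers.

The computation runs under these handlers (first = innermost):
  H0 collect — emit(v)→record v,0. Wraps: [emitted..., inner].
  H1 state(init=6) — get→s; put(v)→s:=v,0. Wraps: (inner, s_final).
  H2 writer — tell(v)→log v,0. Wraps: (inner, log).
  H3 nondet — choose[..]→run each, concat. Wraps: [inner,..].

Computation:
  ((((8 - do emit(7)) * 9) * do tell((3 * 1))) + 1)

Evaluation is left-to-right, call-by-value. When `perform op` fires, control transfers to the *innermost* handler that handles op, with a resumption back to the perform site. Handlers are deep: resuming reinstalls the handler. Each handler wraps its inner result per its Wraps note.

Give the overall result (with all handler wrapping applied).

Answer: [(([7, 1], 6), (3))]

Evaluation trace:
emit(7) @ H0 ⇒ out+=7
tell(3) @ H2 ⇒ log+=3
H0 returns [7, 1]
H1 returns ([7, 1], 6)
H2 returns (([7, 1], 6), (3))
H3 returns [(([7, 1], 6), (3))]
= [(([7, 1], 6), (3))]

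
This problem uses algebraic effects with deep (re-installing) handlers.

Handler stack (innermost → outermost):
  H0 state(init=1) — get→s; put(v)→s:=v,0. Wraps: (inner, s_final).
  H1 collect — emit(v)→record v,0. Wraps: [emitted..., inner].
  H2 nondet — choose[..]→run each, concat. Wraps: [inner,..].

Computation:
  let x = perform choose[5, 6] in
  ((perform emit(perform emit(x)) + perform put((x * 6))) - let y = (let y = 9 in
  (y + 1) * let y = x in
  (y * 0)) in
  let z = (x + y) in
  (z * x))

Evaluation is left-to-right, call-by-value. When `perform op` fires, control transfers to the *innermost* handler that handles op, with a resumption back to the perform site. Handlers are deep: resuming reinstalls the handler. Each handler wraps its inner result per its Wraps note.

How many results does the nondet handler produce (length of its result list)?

Answer: 2

Evaluation trace:
choose[5, 6] @ H2
  branch[0] choose=5:
    emit(5) @ H1 ⇒ out+=5
    emit(0) @ H1 ⇒ out+=0
    put(30) @ H0 ⇒ s:=30
    H0 returns (-25, 30)
    H1 returns [5, 0, (-25, 30)]
    H2 returns [[5, 0, (-25, 30)]]
  branch[1] choose=6:
    emit(6) @ H1 ⇒ out+=6
    emit(0) @ H1 ⇒ out+=0
    put(36) @ H0 ⇒ s:=36
    H0 returns (-36, 36)
    H1 returns [6, 0, (-36, 36)]
    H2 returns [[6, 0, (-36, 36)]]
= [[5, 0, (-25, 30)], [6, 0, (-36, 36)]]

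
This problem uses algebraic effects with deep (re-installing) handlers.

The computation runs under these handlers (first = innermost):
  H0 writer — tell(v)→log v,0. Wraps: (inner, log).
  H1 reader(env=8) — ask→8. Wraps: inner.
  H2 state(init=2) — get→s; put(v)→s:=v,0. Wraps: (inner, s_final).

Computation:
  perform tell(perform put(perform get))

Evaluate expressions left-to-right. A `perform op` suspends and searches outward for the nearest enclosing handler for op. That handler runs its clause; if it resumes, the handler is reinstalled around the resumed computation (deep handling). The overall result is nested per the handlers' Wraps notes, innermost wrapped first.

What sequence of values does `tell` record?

Answer: (0)

Working:
get @ H2 ⇒ 2
put(2) @ H2 ⇒ s:=2
tell(0) @ H0 ⇒ log+=0
H0 returns (0, (0))
H1 returns (0, (0))
H2 returns ((0, (0)), 2)
= ((0, (0)), 2)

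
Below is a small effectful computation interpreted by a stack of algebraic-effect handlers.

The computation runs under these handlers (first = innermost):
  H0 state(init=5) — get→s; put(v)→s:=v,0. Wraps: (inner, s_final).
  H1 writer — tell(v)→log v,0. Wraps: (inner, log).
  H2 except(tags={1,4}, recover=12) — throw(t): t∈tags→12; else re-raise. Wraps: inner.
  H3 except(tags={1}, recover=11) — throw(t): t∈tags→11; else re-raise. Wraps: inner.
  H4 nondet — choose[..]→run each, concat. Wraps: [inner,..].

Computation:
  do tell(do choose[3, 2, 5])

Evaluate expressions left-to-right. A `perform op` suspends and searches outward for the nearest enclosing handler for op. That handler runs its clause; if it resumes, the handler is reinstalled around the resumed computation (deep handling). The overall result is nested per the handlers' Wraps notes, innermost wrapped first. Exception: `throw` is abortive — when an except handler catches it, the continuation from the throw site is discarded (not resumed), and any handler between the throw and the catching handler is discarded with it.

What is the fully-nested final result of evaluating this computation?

Answer: [((0, 5), (3)), ((0, 5), (2)), ((0, 5), (5))]

Working:
choose[3, 2, 5] @ H4
  branch[0] choose=3:
    tell(3) @ H1 ⇒ log+=3
    H0 returns (0, 5)
    H1 returns ((0, 5), (3))
    H2 returns ((0, 5), (3))
    H3 returns ((0, 5), (3))
    H4 returns [((0, 5), (3))]
  branch[1] choose=2:
    tell(2) @ H1 ⇒ log+=2
    H0 returns (0, 5)
    H1 returns ((0, 5), (2))
    H2 returns ((0, 5), (2))
    H3 returns ((0, 5), (2))
    H4 returns [((0, 5), (2))]
  branch[2] choose=5:
    tell(5) @ H1 ⇒ log+=5
    H0 returns (0, 5)
    H1 returns ((0, 5), (5))
    H2 returns ((0, 5), (5))
    H3 returns ((0, 5), (5))
    H4 returns [((0, 5), (5))]
= [((0, 5), (3)), ((0, 5), (2)), ((0, 5), (5))]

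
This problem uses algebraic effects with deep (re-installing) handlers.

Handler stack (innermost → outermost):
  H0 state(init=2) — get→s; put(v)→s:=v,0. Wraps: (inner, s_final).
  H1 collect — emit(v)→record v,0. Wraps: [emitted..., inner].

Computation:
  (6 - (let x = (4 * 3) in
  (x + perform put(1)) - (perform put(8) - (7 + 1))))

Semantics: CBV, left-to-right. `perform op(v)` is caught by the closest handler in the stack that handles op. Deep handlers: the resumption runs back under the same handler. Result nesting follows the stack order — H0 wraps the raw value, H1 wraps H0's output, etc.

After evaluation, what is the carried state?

Evaluation trace:
put(1) @ H0 ⇒ s:=1
put(8) @ H0 ⇒ s:=8
H0 returns (-14, 8)
H1 returns [(-14, 8)]
= [(-14, 8)]

Answer: 8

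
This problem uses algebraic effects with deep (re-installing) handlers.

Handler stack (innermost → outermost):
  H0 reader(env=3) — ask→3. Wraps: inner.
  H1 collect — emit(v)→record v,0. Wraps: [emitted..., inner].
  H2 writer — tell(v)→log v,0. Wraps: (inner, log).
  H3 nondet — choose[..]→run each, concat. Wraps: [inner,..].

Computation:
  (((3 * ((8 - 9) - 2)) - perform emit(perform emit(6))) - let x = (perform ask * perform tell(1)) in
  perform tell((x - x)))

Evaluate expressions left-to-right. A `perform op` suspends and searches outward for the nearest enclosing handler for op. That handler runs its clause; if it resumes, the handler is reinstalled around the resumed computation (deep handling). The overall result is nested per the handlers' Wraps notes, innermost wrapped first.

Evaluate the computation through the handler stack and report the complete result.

Evaluation trace:
emit(6) @ H1 ⇒ out+=6
emit(0) @ H1 ⇒ out+=0
ask @ H0 ⇒ 3
tell(1) @ H2 ⇒ log+=1
tell(0) @ H2 ⇒ log+=0
H0 returns -9
H1 returns [6, 0, -9]
H2 returns ([6, 0, -9], (1, 0))
H3 returns [([6, 0, -9], (1, 0))]
= [([6, 0, -9], (1, 0))]

Answer: [([6, 0, -9], (1, 0))]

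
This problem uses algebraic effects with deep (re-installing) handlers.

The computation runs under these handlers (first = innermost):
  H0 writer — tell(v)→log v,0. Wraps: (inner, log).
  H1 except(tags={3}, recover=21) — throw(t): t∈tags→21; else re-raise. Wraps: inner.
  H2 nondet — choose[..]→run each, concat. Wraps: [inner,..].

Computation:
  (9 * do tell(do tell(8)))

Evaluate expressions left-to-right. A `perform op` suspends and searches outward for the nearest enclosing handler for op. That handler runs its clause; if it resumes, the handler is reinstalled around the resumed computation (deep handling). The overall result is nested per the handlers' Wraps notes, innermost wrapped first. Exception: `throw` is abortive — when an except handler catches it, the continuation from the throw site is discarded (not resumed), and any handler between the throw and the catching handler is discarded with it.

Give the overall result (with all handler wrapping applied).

Answer: [(0, (8, 0))]

Evaluation trace:
tell(8) @ H0 ⇒ log+=8
tell(0) @ H0 ⇒ log+=0
H0 returns (0, (8, 0))
H1 returns (0, (8, 0))
H2 returns [(0, (8, 0))]
= [(0, (8, 0))]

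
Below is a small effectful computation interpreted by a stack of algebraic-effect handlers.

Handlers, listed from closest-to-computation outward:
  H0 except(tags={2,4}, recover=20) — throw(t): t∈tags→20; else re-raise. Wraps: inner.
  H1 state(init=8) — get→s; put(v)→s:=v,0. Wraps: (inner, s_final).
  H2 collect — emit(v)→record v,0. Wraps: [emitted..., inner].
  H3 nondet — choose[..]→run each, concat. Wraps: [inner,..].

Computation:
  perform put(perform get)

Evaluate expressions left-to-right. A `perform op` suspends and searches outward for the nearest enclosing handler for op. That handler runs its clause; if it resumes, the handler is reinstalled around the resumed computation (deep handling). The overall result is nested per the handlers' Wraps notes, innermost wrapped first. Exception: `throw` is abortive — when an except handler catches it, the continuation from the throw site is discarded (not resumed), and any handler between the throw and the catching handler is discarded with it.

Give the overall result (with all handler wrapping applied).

Working:
get @ H1 ⇒ 8
put(8) @ H1 ⇒ s:=8
H0 returns 0
H1 returns (0, 8)
H2 returns [(0, 8)]
H3 returns [[(0, 8)]]
= [[(0, 8)]]

Answer: [[(0, 8)]]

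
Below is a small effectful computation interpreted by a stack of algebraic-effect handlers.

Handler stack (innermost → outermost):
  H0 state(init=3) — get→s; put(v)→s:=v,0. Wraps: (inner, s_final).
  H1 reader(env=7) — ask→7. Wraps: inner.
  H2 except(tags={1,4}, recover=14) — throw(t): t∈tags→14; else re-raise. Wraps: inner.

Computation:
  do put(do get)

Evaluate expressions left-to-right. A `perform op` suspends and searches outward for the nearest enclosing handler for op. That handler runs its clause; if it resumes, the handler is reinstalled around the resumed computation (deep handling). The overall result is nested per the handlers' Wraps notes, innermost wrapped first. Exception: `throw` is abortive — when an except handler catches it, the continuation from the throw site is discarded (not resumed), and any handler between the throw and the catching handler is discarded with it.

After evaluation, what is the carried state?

Answer: 3

Working:
get @ H0 ⇒ 3
put(3) @ H0 ⇒ s:=3
H0 returns (0, 3)
H1 returns (0, 3)
H2 returns (0, 3)
= (0, 3)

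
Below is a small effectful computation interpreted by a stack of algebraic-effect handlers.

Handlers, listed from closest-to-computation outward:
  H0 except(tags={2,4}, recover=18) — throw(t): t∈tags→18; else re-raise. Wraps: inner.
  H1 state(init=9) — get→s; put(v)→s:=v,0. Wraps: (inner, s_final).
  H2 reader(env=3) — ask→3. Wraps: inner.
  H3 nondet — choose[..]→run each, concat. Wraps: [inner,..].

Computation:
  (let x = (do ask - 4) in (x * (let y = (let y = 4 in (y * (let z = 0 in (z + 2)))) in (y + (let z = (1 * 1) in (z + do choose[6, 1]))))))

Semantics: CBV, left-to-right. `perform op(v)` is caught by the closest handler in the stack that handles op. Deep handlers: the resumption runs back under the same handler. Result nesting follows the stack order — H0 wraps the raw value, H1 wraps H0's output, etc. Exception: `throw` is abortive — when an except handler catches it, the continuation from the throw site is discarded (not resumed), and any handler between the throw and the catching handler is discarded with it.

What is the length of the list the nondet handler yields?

Answer: 2

Evaluation trace:
ask @ H2 ⇒ 3
choose[6, 1] @ H3
  branch[0] choose=6:
    H0 returns -15
    H1 returns (-15, 9)
    H2 returns (-15, 9)
    H3 returns [(-15, 9)]
  branch[1] choose=1:
    H0 returns -10
    H1 returns (-10, 9)
    H2 returns (-10, 9)
    H3 returns [(-10, 9)]
= [(-15, 9), (-10, 9)]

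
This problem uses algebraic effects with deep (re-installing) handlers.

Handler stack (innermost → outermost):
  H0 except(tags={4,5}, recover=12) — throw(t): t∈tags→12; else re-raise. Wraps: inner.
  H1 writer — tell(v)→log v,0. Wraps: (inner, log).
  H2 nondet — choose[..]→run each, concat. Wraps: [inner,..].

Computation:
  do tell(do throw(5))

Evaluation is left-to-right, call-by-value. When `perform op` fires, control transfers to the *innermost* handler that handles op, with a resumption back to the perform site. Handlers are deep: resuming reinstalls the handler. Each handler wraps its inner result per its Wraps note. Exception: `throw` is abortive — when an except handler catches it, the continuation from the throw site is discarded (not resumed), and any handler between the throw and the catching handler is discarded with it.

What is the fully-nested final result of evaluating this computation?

Answer: [(12, ())]

Working:
throw(5) @ H0 caught ⇒ 12
H1 returns (12, ())
H2 returns [(12, ())]
= [(12, ())]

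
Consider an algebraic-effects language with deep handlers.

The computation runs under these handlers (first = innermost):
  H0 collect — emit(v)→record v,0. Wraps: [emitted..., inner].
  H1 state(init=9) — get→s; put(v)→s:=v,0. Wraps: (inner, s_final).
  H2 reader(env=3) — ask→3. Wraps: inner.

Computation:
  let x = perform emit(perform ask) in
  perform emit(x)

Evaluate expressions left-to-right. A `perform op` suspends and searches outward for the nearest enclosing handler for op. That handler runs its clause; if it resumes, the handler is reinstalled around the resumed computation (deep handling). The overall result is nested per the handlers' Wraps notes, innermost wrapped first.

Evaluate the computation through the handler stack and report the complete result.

Step-by-step:
ask @ H2 ⇒ 3
emit(3) @ H0 ⇒ out+=3
emit(0) @ H0 ⇒ out+=0
H0 returns [3, 0, 0]
H1 returns ([3, 0, 0], 9)
H2 returns ([3, 0, 0], 9)
= ([3, 0, 0], 9)

Answer: ([3, 0, 0], 9)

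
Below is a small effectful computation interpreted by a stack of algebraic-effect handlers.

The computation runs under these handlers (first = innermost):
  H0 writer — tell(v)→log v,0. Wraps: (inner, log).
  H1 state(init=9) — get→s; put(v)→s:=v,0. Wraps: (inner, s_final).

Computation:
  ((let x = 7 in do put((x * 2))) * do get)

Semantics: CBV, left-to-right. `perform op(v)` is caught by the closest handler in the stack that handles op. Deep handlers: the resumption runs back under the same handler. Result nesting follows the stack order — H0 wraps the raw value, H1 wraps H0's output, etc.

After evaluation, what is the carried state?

Answer: 14

Step-by-step:
put(14) @ H1 ⇒ s:=14
get @ H1 ⇒ 14
H0 returns (0, ())
H1 returns ((0, ()), 14)
= ((0, ()), 14)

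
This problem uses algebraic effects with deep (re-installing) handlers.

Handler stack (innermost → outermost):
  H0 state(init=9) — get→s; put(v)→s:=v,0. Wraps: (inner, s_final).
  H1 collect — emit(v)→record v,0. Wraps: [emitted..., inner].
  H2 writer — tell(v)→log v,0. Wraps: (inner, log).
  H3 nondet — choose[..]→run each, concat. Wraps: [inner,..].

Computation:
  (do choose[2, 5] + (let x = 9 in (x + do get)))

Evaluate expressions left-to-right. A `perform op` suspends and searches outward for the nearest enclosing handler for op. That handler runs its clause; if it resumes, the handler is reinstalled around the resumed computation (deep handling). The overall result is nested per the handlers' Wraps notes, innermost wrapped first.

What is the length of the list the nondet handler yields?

Answer: 2

Step-by-step:
choose[2, 5] @ H3
  branch[0] choose=2:
    get @ H0 ⇒ 9
    H0 returns (20, 9)
    H1 returns [(20, 9)]
    H2 returns ([(20, 9)], ())
    H3 returns [([(20, 9)], ())]
  branch[1] choose=5:
    get @ H0 ⇒ 9
    H0 returns (23, 9)
    H1 returns [(23, 9)]
    H2 returns ([(23, 9)], ())
    H3 returns [([(23, 9)], ())]
= [([(20, 9)], ()), ([(23, 9)], ())]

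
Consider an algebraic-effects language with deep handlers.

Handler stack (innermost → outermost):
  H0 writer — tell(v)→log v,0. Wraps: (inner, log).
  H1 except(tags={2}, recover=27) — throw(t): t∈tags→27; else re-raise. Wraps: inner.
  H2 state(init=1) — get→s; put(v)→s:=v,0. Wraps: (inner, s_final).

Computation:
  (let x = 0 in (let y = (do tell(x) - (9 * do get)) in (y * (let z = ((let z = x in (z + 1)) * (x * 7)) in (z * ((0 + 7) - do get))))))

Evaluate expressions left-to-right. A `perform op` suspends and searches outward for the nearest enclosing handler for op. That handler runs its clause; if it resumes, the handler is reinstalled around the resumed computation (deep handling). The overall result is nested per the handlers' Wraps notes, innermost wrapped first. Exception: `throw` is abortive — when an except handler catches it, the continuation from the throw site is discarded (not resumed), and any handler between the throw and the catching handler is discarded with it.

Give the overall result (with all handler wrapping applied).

Evaluation trace:
tell(0) @ H0 ⇒ log+=0
get @ H2 ⇒ 1
get @ H2 ⇒ 1
H0 returns (0, (0))
H1 returns (0, (0))
H2 returns ((0, (0)), 1)
= ((0, (0)), 1)

Answer: ((0, (0)), 1)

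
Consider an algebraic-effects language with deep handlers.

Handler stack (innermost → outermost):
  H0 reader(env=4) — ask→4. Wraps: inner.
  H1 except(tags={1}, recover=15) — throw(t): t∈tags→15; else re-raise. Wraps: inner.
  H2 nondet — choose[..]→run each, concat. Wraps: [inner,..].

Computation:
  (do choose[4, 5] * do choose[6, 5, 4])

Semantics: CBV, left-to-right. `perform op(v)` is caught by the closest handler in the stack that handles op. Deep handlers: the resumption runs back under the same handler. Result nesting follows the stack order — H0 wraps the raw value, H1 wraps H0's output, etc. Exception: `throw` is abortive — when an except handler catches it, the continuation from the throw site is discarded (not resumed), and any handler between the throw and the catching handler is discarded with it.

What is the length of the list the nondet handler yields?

Answer: 6

Evaluation trace:
choose[4, 5] @ H2
  branch[0] choose=4:
    choose[6, 5, 4] @ H2
      branch[0] choose=6:
        H0 returns 24
        H1 returns 24
        H2 returns [24]
      branch[1] choose=5:
        H0 returns 20
        H1 returns 20
        H2 returns [20]
      branch[2] choose=4:
        H0 returns 16
        H1 returns 16
        H2 returns [16]
  branch[1] choose=5:
    choose[6, 5, 4] @ H2
      branch[0] choose=6:
        H0 returns 30
        H1 returns 30
        H2 returns [30]
      branch[1] choose=5:
        H0 returns 25
        H1 returns 25
        H2 returns [25]
      branch[2] choose=4:
        H0 returns 20
        H1 returns 20
        H2 returns [20]
= [24, 20, 16, 30, 25, 20]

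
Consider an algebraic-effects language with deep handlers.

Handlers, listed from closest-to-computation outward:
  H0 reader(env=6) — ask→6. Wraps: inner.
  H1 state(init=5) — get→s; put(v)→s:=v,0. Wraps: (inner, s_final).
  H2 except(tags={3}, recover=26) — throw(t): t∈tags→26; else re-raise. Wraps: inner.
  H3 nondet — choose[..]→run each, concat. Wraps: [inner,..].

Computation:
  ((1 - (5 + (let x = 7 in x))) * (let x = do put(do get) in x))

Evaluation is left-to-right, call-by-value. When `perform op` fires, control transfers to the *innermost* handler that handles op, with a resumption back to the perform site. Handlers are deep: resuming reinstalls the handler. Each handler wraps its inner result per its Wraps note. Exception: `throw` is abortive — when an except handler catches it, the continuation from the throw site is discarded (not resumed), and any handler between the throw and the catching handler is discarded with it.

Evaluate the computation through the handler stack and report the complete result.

Answer: [(0, 5)]

Evaluation trace:
get @ H1 ⇒ 5
put(5) @ H1 ⇒ s:=5
H0 returns 0
H1 returns (0, 5)
H2 returns (0, 5)
H3 returns [(0, 5)]
= [(0, 5)]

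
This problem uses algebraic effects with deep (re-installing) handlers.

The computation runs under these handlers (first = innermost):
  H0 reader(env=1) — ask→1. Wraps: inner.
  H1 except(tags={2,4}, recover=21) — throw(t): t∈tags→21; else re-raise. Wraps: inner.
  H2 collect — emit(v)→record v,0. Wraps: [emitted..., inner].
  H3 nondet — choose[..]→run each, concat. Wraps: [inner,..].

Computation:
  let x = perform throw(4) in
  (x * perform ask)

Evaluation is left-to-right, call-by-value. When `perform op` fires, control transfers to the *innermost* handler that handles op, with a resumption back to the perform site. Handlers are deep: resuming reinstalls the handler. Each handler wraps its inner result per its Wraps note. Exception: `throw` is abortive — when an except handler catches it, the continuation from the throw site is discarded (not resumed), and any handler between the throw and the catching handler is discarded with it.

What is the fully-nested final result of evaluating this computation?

Step-by-step:
throw(4) @ H1 caught ⇒ 21
H2 returns [21]
H3 returns [[21]]
= [[21]]

Answer: [[21]]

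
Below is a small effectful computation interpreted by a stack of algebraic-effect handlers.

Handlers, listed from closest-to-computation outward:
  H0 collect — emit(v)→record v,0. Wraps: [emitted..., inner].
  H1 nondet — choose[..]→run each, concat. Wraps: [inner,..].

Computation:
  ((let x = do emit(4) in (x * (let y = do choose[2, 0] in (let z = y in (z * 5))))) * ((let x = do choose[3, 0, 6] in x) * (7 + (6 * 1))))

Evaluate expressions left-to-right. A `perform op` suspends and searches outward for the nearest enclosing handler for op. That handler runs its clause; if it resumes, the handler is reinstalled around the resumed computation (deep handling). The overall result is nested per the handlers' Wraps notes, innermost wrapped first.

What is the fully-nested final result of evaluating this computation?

Step-by-step:
emit(4) @ H0 ⇒ out+=4
choose[2, 0] @ H1
  branch[0] choose=2:
    choose[3, 0, 6] @ H1
      branch[0] choose=3:
        H0 returns [4, 0]
        H1 returns [[4, 0]]
      branch[1] choose=0:
        H0 returns [4, 0]
        H1 returns [[4, 0]]
      branch[2] choose=6:
        H0 returns [4, 0]
        H1 returns [[4, 0]]
  branch[1] choose=0:
    choose[3, 0, 6] @ H1
      branch[0] choose=3:
        H0 returns [4, 0]
        H1 returns [[4, 0]]
      branch[1] choose=0:
        H0 returns [4, 0]
        H1 returns [[4, 0]]
      branch[2] choose=6:
        H0 returns [4, 0]
        H1 returns [[4, 0]]
= [[4, 0], [4, 0], [4, 0], [4, 0], [4, 0], [4, 0]]

Answer: [[4, 0], [4, 0], [4, 0], [4, 0], [4, 0], [4, 0]]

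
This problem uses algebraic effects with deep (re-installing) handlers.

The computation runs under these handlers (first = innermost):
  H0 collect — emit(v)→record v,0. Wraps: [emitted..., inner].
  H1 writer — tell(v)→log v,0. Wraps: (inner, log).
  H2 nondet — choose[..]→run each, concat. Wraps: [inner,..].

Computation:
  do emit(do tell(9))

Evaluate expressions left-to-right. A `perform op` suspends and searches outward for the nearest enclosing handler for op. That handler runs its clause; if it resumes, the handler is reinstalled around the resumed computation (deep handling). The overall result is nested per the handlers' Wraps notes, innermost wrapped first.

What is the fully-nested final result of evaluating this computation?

Step-by-step:
tell(9) @ H1 ⇒ log+=9
emit(0) @ H0 ⇒ out+=0
H0 returns [0, 0]
H1 returns ([0, 0], (9))
H2 returns [([0, 0], (9))]
= [([0, 0], (9))]

Answer: [([0, 0], (9))]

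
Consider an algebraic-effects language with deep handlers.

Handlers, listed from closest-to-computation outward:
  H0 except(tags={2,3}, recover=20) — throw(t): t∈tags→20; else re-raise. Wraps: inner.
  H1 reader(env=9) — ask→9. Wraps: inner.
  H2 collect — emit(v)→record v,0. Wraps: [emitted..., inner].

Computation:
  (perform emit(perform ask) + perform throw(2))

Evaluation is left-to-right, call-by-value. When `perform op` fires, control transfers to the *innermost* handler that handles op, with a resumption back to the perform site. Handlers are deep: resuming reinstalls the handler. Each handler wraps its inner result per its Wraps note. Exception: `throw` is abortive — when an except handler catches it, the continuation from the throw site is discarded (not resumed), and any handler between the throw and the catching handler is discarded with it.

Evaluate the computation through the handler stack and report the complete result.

Working:
ask @ H1 ⇒ 9
emit(9) @ H2 ⇒ out+=9
throw(2) @ H0 caught ⇒ 20
H1 returns 20
H2 returns [9, 20]
= [9, 20]

Answer: [9, 20]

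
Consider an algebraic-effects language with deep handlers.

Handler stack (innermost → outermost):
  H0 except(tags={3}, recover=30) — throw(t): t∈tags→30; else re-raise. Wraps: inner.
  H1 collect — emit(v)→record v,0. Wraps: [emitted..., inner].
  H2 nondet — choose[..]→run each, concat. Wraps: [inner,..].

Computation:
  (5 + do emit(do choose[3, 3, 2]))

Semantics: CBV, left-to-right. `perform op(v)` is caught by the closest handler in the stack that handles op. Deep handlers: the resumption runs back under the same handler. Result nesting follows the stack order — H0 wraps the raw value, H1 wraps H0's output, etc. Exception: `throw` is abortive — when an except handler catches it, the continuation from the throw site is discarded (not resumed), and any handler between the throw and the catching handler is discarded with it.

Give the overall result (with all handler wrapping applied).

Answer: [[3, 5], [3, 5], [2, 5]]

Working:
choose[3, 3, 2] @ H2
  branch[0] choose=3:
    emit(3) @ H1 ⇒ out+=3
    H0 returns 5
    H1 returns [3, 5]
    H2 returns [[3, 5]]
  branch[1] choose=3:
    emit(3) @ H1 ⇒ out+=3
    H0 returns 5
    H1 returns [3, 5]
    H2 returns [[3, 5]]
  branch[2] choose=2:
    emit(2) @ H1 ⇒ out+=2
    H0 returns 5
    H1 returns [2, 5]
    H2 returns [[2, 5]]
= [[3, 5], [3, 5], [2, 5]]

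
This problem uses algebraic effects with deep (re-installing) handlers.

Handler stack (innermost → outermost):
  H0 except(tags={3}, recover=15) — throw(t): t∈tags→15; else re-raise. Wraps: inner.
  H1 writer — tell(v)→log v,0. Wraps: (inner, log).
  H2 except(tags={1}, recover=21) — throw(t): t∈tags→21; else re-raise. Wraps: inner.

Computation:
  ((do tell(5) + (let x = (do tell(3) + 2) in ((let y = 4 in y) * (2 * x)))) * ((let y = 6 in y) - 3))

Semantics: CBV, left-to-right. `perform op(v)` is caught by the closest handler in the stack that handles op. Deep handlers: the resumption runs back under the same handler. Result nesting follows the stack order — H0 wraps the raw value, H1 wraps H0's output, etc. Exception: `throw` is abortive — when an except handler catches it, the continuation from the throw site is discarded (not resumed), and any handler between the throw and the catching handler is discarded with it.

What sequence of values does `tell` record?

Answer: (5, 3)

Step-by-step:
tell(5) @ H1 ⇒ log+=5
tell(3) @ H1 ⇒ log+=3
H0 returns 48
H1 returns (48, (5, 3))
H2 returns (48, (5, 3))
= (48, (5, 3))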